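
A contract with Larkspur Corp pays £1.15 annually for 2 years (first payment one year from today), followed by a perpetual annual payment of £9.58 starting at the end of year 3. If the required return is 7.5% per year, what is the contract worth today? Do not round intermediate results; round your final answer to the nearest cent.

PV of 2-year annuity: £1.15 × [1 − (1+0.075)^−2] / 0.075 = 2.06490
Perpetuity value at year 2: £9.58 / 0.075 = 127.73333
PV of perpetuity: 127.73333 / (1+0.075)^2 = 110.53182
Total PV = 2.06490 + 110.53182 = 112.59672

£112.60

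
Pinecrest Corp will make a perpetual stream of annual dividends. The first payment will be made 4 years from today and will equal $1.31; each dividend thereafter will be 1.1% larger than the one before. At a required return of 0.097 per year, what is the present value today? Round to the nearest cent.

Value at end of year 3: C₁ / (r − g) = $1.31 / (0.097 − 0.011) = $15.2326
Discount to today: PV = $15.2326 / (1 + 0.097)^3 = $15.2326 / 1.320140 = $11.54

$11.54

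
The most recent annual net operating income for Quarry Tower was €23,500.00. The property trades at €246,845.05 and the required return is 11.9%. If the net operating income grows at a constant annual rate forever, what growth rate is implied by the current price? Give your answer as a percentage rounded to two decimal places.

2.17%

P = D₀(1+g)/(r−g) ⇒ P(r−g) = D₀(1+g) ⇒ g(P+D₀) = P·r − D₀
g = (P·r − D₀)/(P + D₀) = (€246,845.05×0.119 − €23,500.00) / (€246,845.05 + €23,500.00) = 0.021730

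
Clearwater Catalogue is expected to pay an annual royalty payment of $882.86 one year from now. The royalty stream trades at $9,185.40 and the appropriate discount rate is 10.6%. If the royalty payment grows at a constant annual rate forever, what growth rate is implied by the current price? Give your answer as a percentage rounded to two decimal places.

0.99%

P = D₁/(r−g) ⇒ g = r − D₁/P = 0.106 − $882.86/$9,185.40 = 0.009884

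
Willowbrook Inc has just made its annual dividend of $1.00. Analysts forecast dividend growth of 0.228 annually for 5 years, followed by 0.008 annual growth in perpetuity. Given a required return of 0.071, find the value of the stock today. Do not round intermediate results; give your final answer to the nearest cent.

D_1 = 1.22800
D_2 = 1.50798
D_3 = 1.85180
D_4 = 2.27402
D_5 = 2.79249
Terminal value at year 5: TV = D_5×(1+g_2)/(r−g_2) = 2.81483/0.063 = 44.67986
P_0 = D_1/(1+r)^1 + D_2/(1+r)^2 + D_3/(1+r)^3 + D_4/(1+r)^4 + D_5/(1+r)^5 + TV/(1+r)^5
    = 1.14659 + 1.31467 + 1.50739 + 1.72837 + 1.98173 + 31.70768 = 39.38643

$39.39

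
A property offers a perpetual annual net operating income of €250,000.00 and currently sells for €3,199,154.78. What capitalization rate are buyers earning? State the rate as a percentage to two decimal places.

7.81%

P = C/r ⇒ r = C/P = €250,000.00/€3,199,154.78 = 0.078146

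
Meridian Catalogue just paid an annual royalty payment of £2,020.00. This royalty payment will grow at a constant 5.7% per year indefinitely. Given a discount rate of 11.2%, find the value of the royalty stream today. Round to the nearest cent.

£38820.73

D₁ = D₀ × (1 + g) = £2,020.00 × 1.057 = £2,135.1400
Growing perpetuity: P = D₁ / (r − g) = £2,135.1400 / (0.112 − 0.057) = £38,820.73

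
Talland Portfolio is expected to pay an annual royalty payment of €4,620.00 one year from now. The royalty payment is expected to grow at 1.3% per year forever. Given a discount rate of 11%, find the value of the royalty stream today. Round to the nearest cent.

Growing perpetuity: P = D₁ / (r − g) = €4,620.0000 / (0.11 − 0.013) = €47,628.87

€47628.87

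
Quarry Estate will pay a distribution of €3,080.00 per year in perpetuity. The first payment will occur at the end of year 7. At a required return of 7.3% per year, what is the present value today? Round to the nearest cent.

€27645.82

Value at end of year 6: C / r = €3,080.00 / 0.073 = €42,191.7808
Discount to today: PV = €42,191.7808 / (1 + 0.073)^6 = €42,191.7808 / 1.526154 = €27,645.82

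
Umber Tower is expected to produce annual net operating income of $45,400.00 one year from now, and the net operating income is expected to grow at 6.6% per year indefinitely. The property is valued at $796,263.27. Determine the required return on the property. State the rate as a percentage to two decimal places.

12.30%

P = D₁/(r − g) ⇒ r = D₁/P + g = $45,400.0000/$796,263.27 + 0.066 = 0.057016 + 0.066 = 0.123016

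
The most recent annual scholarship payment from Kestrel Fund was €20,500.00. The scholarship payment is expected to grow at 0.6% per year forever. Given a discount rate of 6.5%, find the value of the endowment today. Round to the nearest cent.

D₁ = D₀ × (1 + g) = €20,500.00 × 1.006 = €20,623.0000
Growing perpetuity: P = D₁ / (r − g) = €20,623.0000 / (0.065 − 0.006) = €349,542.37

€349542.37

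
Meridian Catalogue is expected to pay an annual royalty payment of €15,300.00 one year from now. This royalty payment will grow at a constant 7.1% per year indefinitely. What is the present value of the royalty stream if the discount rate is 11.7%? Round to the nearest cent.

€332608.70

Growing perpetuity: P = D₁ / (r − g) = €15,300.0000 / (0.117 − 0.071) = €332,608.70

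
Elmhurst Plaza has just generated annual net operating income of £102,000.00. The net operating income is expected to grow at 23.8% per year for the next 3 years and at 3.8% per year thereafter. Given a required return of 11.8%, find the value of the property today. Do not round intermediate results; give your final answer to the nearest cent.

D_1 = 126276.00000
D_2 = 156329.68800
D_3 = 193536.15374
Terminal value at year 3: TV = D_3×(1+g_2)/(r−g_2) = 200890.52759/0.08 = 2511131.59483
P_0 = D_1/(1+r)^1 + D_2/(1+r)^2 + D_3/(1+r)^3 + TV/(1+r)^3
    = 112948.12165 + 125071.35474 + 138495.82931 + 1796983.38527 = 2173498.69096

£2173498.69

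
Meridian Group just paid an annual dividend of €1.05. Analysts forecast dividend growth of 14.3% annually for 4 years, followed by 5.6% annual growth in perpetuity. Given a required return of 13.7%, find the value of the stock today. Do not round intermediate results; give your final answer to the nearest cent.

D_1 = 1.20015
D_2 = 1.37177
D_3 = 1.56793
D_4 = 1.79215
Terminal value at year 4: TV = D_4×(1+g_2)/(r−g_2) = 1.89251/0.081 = 23.36432
P_0 = D_1/(1+r)^1 + D_2/(1+r)^2 + D_3/(1+r)^3 + D_4/(1+r)^4 + TV/(1+r)^4
    = 1.05554 + 1.06111 + 1.06671 + 1.07234 + 13.98013 = 18.23583

€18.24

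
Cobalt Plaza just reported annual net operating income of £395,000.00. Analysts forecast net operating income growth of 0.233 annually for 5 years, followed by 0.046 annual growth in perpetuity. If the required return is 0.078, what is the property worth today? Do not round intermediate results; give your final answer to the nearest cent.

D_1 = 487035.00000
D_2 = 600514.15500
D_3 = 740433.95312
D_4 = 912955.06419
D_5 = 1125673.59415
Terminal value at year 5: TV = D_5×(1+g_2)/(r−g_2) = 1177454.57948/0.032 = 36795455.60869
P_0 = D_1/(1+r)^1 + D_2/(1+r)^2 + D_3/(1+r)^3 + D_4/(1+r)^4 + D_5/(1+r)^5 + TV/(1+r)^5
    = 451794.99072 + 516756.23707 + 591057.92236 + 676043.05962 + 773247.76671 + 25275536.37442 = 28284436.35091

£28284436.35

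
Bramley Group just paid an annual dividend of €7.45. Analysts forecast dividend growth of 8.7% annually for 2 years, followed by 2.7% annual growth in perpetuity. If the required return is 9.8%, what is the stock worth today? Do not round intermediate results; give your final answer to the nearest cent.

D_1 = 8.09815
D_2 = 8.80269
Terminal value at year 2: TV = D_2×(1+g_2)/(r−g_2) = 9.04036/0.071 = 127.32904
P_0 = D_1/(1+r)^1 + D_2/(1+r)^2 + TV/(1+r)^2
    = 7.37536 + 7.30148 + 105.61431 = 120.29115

€120.29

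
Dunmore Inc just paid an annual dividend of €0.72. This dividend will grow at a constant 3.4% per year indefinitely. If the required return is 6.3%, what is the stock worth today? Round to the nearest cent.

€25.67

D₁ = D₀ × (1 + g) = €0.72 × 1.034 = €0.7445
Growing perpetuity: P = D₁ / (r − g) = €0.7445 / (0.063 − 0.034) = €25.67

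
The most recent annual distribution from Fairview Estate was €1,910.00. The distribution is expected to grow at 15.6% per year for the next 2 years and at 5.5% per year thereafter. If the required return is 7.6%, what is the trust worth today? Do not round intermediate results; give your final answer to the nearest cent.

D_1 = 2207.96000
D_2 = 2552.40176
Terminal value at year 2: TV = D_2×(1+g_2)/(r−g_2) = 2692.78386/0.021 = 128227.80270
P_0 = D_1/(1+r)^1 + D_2/(1+r)^2 + TV/(1+r)^2
    = 2052.00743 + 2204.57304 + 110753.55052 = 115010.13100

€115010.13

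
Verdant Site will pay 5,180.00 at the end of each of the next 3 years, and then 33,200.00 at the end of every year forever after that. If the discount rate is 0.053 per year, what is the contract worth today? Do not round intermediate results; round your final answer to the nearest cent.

550536.61

PV of 3-year annuity: 5,180.00 × [1 − (1+0.053)^−3] / 0.053 = 14027.50000
Perpetuity value at year 3: 33,200.00 / 0.053 = 626415.09434
PV of perpetuity: 626415.09434 / (1+0.053)^3 = 536509.10975
Total PV = 14027.50000 + 536509.10975 = 550536.60976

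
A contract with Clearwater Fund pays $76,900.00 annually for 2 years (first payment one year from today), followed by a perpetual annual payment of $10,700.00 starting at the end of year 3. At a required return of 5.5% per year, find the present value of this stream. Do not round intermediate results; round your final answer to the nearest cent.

PV of 2-year annuity: $76,900.00 × [1 − (1+0.055)^−2] / 0.055 = 141981.98603
Perpetuity value at year 2: $10,700.00 / 0.055 = 194545.45455
PV of perpetuity: 194545.45455 / (1+0.055)^2 = 174789.83360
Total PV = 141981.98603 + 174789.83360 = 316771.81963

$316771.82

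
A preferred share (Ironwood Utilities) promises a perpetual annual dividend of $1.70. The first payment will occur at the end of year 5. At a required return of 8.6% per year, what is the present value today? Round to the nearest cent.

$14.21

Value at end of year 4: C / r = $1.70 / 0.086 = $19.7674
Discount to today: PV = $19.7674 / (1 + 0.086)^4 = $19.7674 / 1.390975 = $14.21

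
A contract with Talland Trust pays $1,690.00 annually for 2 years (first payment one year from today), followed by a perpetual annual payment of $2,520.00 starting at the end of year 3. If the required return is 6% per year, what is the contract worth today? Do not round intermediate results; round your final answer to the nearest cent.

$40478.28

PV of 2-year annuity: $1,690.00 × [1 − (1+0.06)^−2] / 0.06 = 3098.43361
Perpetuity value at year 2: $2,520.00 / 0.06 = 42000.00000
PV of perpetuity: 42000.00000 / (1+0.06)^2 = 37379.85048
Total PV = 3098.43361 + 37379.85048 = 40478.28409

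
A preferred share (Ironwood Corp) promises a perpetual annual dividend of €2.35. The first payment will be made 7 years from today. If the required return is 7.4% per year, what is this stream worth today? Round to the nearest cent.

Value at end of year 6: C / r = €2.35 / 0.074 = €31.7568
Discount to today: PV = €31.7568 / (1 + 0.074)^6 = €31.7568 / 1.534708 = €20.69

€20.69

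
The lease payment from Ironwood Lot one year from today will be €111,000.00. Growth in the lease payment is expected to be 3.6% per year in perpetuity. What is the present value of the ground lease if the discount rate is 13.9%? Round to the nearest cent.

Growing perpetuity: P = D₁ / (r − g) = €111,000.0000 / (0.139 − 0.036) = €1,077,669.90

€1077669.90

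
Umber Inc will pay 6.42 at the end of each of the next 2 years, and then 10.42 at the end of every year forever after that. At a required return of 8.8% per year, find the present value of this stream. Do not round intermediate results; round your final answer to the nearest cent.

111.35

PV of 2-year annuity: 6.42 × [1 − (1+0.088)^−2] / 0.088 = 11.32421
Perpetuity value at year 2: 10.42 / 0.088 = 118.40909
PV of perpetuity: 118.40909 / (1+0.088)^2 = 100.02931
Total PV = 11.32421 + 100.02931 = 111.35351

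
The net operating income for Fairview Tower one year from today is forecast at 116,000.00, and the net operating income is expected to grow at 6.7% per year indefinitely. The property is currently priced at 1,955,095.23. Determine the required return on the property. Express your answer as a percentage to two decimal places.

P = D₁/(r − g) ⇒ r = D₁/P + g = 116,000.0000/1,955,095.23 + 0.067 = 0.059332 + 0.067 = 0.126332

12.63%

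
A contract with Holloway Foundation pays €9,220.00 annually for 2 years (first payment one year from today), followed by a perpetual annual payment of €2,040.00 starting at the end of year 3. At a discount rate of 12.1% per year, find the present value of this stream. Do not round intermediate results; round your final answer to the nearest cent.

€28978.14

PV of 2-year annuity: €9,220.00 × [1 − (1+0.121)^−2] / 0.121 = 15561.81917
Perpetuity value at year 2: €2,040.00 / 0.121 = 16859.50413
PV of perpetuity: 16859.50413 / (1+0.121)^2 = 13416.32505
Total PV = 15561.81917 + 13416.32505 = 28978.14422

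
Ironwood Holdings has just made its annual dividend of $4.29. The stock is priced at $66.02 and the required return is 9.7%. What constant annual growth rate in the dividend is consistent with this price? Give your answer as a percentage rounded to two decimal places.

3.01%

P = D₀(1+g)/(r−g) ⇒ P(r−g) = D₀(1+g) ⇒ g(P+D₀) = P·r − D₀
g = (P·r − D₀)/(P + D₀) = ($66.02×0.097 − $4.29) / ($66.02 + $4.29) = 0.030066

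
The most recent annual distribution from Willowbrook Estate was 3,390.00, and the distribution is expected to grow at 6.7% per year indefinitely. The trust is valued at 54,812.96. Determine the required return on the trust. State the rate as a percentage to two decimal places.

13.30%

D₁ = 3,390.00 × 1.067 = 3,617.1300
P = D₁/(r − g) ⇒ r = D₁/P + g = 3,617.1300/54,812.96 + 0.067 = 0.065990 + 0.067 = 0.132990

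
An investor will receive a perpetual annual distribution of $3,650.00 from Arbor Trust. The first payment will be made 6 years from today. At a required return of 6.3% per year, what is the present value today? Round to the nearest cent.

Value at end of year 5: C / r = $3,650.00 / 0.063 = $57,936.5079
Discount to today: PV = $57,936.5079 / (1 + 0.063)^5 = $57,936.5079 / 1.357270 = $42,686.05

$42686.05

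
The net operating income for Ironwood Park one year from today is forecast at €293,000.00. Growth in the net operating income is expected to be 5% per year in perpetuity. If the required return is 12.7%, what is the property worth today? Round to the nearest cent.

€3805194.81

Growing perpetuity: P = D₁ / (r − g) = €293,000.0000 / (0.127 − 0.05) = €3,805,194.81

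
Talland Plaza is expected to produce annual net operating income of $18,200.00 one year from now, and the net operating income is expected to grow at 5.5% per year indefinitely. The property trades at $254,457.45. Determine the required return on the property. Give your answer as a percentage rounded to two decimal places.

12.65%

P = D₁/(r − g) ⇒ r = D₁/P + g = $18,200.0000/$254,457.45 + 0.055 = 0.071525 + 0.055 = 0.126525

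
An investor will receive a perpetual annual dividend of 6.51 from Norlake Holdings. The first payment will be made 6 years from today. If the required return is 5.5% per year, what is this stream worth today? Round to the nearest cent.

90.56

Value at end of year 5: C / r = 6.51 / 0.055 = 118.3636
Discount to today: PV = 118.3636 / (1 + 0.055)^5 = 118.3636 / 1.306960 = 90.56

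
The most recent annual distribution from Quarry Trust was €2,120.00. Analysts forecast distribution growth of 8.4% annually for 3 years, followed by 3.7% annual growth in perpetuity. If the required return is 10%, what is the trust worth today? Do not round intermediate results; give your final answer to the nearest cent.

€39571.95

D_1 = 2298.08000
D_2 = 2491.11872
D_3 = 2700.37269
Terminal value at year 3: TV = D_3×(1+g_2)/(r−g_2) = 2800.28648/0.063 = 44448.99178
P_0 = D_1/(1+r)^1 + D_2/(1+r)^2 + D_3/(1+r)^3 + TV/(1+r)^3
    = 2089.16364 + 2058.77580 + 2028.82997 + 33395.18541 = 39571.95482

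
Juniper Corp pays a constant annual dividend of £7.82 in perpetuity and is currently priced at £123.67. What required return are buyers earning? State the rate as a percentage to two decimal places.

P = C/r ⇒ r = C/P = £7.82/£123.67 = 0.063233

6.32%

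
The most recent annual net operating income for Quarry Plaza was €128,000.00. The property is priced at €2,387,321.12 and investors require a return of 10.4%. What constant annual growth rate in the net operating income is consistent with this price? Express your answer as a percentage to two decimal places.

P = D₀(1+g)/(r−g) ⇒ P(r−g) = D₀(1+g) ⇒ g(P+D₀) = P·r − D₀
g = (P·r − D₀)/(P + D₀) = (€2,387,321.12×0.104 − €128,000.00) / (€2,387,321.12 + €128,000.00) = 0.047819

4.78%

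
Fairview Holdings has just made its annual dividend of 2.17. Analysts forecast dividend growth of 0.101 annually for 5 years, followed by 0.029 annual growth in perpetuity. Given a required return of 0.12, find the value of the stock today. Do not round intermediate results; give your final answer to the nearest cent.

D_1 = 2.38917
D_2 = 2.63048
D_3 = 2.89615
D_4 = 3.18867
D_5 = 3.51072
Terminal value at year 5: TV = D_5×(1+g_2)/(r−g_2) = 3.61253/0.091 = 39.69815
P_0 = D_1/(1+r)^1 + D_2/(1+r)^2 + D_3/(1+r)^3 + D_4/(1+r)^4 + D_5/(1+r)^5 + TV/(1+r)^5
    = 2.13319 + 2.09700 + 2.06143 + 2.02645 + 1.99208 + 22.52580 = 32.83594

32.84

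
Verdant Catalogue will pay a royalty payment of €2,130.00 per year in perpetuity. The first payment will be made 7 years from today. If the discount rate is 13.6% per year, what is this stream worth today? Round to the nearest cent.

Value at end of year 6: C / r = €2,130.00 / 0.136 = €15,661.7647
Discount to today: PV = €15,661.7647 / (1 + 0.136)^6 = €15,661.7647 / 2.149166 = €7,287.37

€7287.37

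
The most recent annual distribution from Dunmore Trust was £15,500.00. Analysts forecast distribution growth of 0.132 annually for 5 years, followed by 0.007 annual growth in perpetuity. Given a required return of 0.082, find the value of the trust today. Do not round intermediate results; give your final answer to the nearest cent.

D_1 = 17546.00000
D_2 = 19862.07200
D_3 = 22483.86550
D_4 = 25451.73575
D_5 = 28811.36487
Terminal value at year 5: TV = D_5×(1+g_2)/(r−g_2) = 29013.04442/0.075 = 386840.59232
P_0 = D_1/(1+r)^1 + D_2/(1+r)^2 + D_3/(1+r)^3 + D_4/(1+r)^4 + D_5/(1+r)^5 + TV/(1+r)^5
    = 16216.26617 + 16965.63152 + 17749.62559 + 18569.84858 + 19427.97467 + 260852.93991 = 349782.28644

£349782.29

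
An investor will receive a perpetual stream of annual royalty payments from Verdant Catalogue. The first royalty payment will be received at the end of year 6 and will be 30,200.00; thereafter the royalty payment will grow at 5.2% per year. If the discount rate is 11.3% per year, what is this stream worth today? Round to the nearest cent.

289868.68

Value at end of year 5: C₁ / (r − g) = 30,200.00 / (0.113 − 0.052) = 495,081.9672
Discount to today: PV = 495,081.9672 / (1 + 0.113)^5 = 495,081.9672 / 1.707953 = 289,868.68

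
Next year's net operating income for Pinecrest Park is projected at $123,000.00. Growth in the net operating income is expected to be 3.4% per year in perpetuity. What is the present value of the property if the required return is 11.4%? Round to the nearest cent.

$1537500.00

Growing perpetuity: P = D₁ / (r − g) = $123,000.0000 / (0.114 − 0.034) = $1,537,500.00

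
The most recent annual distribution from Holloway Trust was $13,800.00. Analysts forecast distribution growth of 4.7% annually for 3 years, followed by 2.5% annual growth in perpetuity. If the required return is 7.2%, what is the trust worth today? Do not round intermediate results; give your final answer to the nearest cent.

$319887.75

D_1 = 14448.60000
D_2 = 15127.68420
D_3 = 15838.68536
Terminal value at year 3: TV = D_3×(1+g_2)/(r−g_2) = 16234.65249/0.047 = 345418.13811
P_0 = D_1/(1+r)^1 + D_2/(1+r)^2 + D_3/(1+r)^3 + TV/(1+r)^3
    = 13478.17164 + 13163.84861 + 12856.85587 + 280388.87804 = 319887.75416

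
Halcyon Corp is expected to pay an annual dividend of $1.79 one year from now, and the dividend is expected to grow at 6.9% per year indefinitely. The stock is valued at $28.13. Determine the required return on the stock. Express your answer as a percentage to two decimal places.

P = D₁/(r − g) ⇒ r = D₁/P + g = $1.7900/$28.13 + 0.069 = 0.063633 + 0.069 = 0.132633

13.26%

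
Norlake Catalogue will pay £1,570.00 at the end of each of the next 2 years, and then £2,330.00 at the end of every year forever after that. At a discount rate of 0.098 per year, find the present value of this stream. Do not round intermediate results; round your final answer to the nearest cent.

PV of 2-year annuity: £1,570.00 × [1 − (1+0.098)^−2] / 0.098 = 2732.12431
Perpetuity value at year 2: £2,330.00 / 0.098 = 23775.51020
PV of perpetuity: 23775.51020 / (1+0.098)^2 = 19720.82890
Total PV = 2732.12431 + 19720.82890 = 22452.95321

£22452.95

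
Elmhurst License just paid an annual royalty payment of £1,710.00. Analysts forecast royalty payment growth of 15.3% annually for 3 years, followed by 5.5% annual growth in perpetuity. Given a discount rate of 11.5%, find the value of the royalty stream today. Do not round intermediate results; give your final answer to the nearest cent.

D_1 = 1971.63000
D_2 = 2273.28939
D_3 = 2621.10267
Terminal value at year 3: TV = D_3×(1+g_2)/(r−g_2) = 2765.26331/0.06 = 46087.72189
P_0 = D_1/(1+r)^1 + D_2/(1+r)^2 + D_3/(1+r)^3 + TV/(1+r)^3
    = 1768.27803 + 1828.54221 + 1890.86024 + 33247.62591 = 38735.30639

£38735.31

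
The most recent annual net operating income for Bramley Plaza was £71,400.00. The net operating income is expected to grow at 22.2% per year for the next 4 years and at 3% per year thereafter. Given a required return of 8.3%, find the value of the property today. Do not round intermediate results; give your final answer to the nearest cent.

D_1 = 87250.80000
D_2 = 106620.47760
D_3 = 130290.22363
D_4 = 159214.65327
Terminal value at year 4: TV = D_4×(1+g_2)/(r−g_2) = 163991.09287/0.053 = 3094171.56360
P_0 = D_1/(1+r)^1 + D_2/(1+r)^2 + D_3/(1+r)^3 + D_4/(1+r)^4 + TV/(1+r)^4
    = 80563.98892 + 90904.15001 + 102571.44165 + 115736.19732 + 2249212.89137 = 2638988.66928

£2638988.67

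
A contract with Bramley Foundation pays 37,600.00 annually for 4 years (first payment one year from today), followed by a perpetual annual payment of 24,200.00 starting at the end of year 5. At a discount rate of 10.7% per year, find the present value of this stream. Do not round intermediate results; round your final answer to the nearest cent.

268008.69

PV of 4-year annuity: 37,600.00 × [1 − (1+0.107)^−4] / 0.107 = 117403.09423
Perpetuity value at year 4: 24,200.00 / 0.107 = 226168.22430
PV of perpetuity: 226168.22430 / (1+0.107)^4 = 150605.59450
Total PV = 117403.09423 + 150605.59450 = 268008.68873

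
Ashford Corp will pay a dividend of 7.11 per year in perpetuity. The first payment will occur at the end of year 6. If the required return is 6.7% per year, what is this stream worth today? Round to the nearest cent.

Value at end of year 5: C / r = 7.11 / 0.067 = 106.1194
Discount to today: PV = 106.1194 / (1 + 0.067)^5 = 106.1194 / 1.383000 = 76.73

76.73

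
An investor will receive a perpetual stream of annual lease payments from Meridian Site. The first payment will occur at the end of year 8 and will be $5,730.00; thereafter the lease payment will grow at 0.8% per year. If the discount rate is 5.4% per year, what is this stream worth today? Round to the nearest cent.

Value at end of year 7: C₁ / (r − g) = $5,730.00 / (0.054 − 0.008) = $124,565.2174
Discount to today: PV = $124,565.2174 / (1 + 0.054)^7 = $124,565.2174 / 1.445055 = $86,201.04

$86201.04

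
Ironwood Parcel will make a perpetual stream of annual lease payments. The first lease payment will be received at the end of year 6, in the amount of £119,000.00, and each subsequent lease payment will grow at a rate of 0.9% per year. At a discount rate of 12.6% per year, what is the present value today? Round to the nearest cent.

£561913.09

Value at end of year 5: C₁ / (r − g) = £119,000.00 / (0.126 − 0.009) = £1,017,094.0171
Discount to today: PV = £1,017,094.0171 / (1 + 0.126)^5 = £1,017,094.0171 / 1.810056 = £561,913.09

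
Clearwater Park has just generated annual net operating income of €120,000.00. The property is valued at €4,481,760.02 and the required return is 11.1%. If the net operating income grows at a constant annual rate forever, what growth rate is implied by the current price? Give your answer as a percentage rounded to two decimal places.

8.20%

P = D₀(1+g)/(r−g) ⇒ P(r−g) = D₀(1+g) ⇒ g(P+D₀) = P·r − D₀
g = (P·r − D₀)/(P + D₀) = (€4,481,760.02×0.111 − €120,000.00) / (€4,481,760.02 + €120,000.00) = 0.082028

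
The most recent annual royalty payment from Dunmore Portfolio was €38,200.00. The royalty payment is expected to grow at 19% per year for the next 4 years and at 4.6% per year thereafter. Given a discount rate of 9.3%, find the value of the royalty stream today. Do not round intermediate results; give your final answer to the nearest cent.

€1384395.83

D_1 = 45458.00000
D_2 = 54095.02000
D_3 = 64373.07380
D_4 = 76603.95782
Terminal value at year 4: TV = D_4×(1+g_2)/(r−g_2) = 80127.73988/0.047 = 1704845.52940
P_0 = D_1/(1+r)^1 + D_2/(1+r)^2 + D_3/(1+r)^3 + D_4/(1+r)^4 + TV/(1+r)^4
    = 41590.11894 + 45281.09930 + 49299.64151 + 53674.81555 + 1194550.15032 = 1384395.82562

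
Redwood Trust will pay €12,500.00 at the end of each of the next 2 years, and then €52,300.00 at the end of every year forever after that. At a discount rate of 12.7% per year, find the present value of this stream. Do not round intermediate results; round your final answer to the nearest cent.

PV of 2-year annuity: €12,500.00 × [1 − (1+0.127)^−2] / 0.127 = 20932.91311
Perpetuity value at year 2: €52,300.00 / 0.127 = 411811.02362
PV of perpetuity: 411811.02362 / (1+0.127)^2 = 324227.71515
Total PV = 20932.91311 + 324227.71515 = 345160.62827

€345160.63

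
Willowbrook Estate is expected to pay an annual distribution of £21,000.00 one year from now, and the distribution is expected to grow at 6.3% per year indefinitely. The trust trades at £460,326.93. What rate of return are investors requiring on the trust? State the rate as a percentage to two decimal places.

P = D₁/(r − g) ⇒ r = D₁/P + g = £21,000.0000/£460,326.93 + 0.063 = 0.045620 + 0.063 = 0.108620

10.86%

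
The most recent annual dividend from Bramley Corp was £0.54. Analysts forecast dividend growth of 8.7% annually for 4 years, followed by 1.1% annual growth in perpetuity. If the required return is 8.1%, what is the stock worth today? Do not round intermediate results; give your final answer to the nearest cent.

£10.16

D_1 = 0.58698
D_2 = 0.63805
D_3 = 0.69356
D_4 = 0.75390
Terminal value at year 4: TV = D_4×(1+g_2)/(r−g_2) = 0.76219/0.07 = 10.88842
P_0 = D_1/(1+r)^1 + D_2/(1+r)^2 + D_3/(1+r)^3 + D_4/(1+r)^4 + TV/(1+r)^4
    = 0.54300 + 0.54601 + 0.54904 + 0.55209 + 7.97374 = 10.16388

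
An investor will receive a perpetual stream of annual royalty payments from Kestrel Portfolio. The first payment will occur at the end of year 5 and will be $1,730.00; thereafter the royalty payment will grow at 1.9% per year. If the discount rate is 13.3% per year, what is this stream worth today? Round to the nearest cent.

Value at end of year 4: C₁ / (r − g) = $1,730.00 / (0.133 − 0.019) = $15,175.4386
Discount to today: PV = $15,175.4386 / (1 + 0.133)^4 = $15,175.4386 / 1.647857 = $9,209.19

$9209.19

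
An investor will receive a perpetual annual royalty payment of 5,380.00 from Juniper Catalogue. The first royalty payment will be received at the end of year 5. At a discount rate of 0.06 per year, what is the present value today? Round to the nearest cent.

Value at end of year 4: C / r = 5,380.00 / 0.06 = 89,666.6667
Discount to today: PV = 89,666.6667 / (1 + 0.06)^4 = 89,666.6667 / 1.262477 = 71,024.40

71024.40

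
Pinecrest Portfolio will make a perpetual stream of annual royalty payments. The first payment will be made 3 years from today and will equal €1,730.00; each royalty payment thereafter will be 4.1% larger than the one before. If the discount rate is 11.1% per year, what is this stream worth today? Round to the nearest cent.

Value at end of year 2: C₁ / (r − g) = €1,730.00 / (0.111 − 0.041) = €24,714.2857
Discount to today: PV = €24,714.2857 / (1 + 0.111)^2 = €24,714.2857 / 1.234321 = €20,022.58

€20022.58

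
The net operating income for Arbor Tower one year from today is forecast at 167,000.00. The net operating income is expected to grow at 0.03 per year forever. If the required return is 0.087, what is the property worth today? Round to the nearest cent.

Growing perpetuity: P = D₁ / (r − g) = 167,000.0000 / (0.087 − 0.03) = 2,929,824.56

2929824.56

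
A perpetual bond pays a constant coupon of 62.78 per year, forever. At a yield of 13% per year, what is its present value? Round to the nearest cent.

Level perpetuity: PV = C / r = 62.78 / 0.13 = 482.92

482.92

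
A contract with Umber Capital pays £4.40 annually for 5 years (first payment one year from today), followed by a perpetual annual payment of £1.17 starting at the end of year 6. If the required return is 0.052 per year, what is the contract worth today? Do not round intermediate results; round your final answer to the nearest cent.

PV of 5-year annuity: £4.40 × [1 − (1+0.052)^−5] / 0.052 = 18.94484
Perpetuity value at year 5: £1.17 / 0.052 = 22.50000
PV of perpetuity: 22.50000 / (1+0.052)^5 = 17.46240
Total PV = 18.94484 + 17.46240 = 36.40723

£36.41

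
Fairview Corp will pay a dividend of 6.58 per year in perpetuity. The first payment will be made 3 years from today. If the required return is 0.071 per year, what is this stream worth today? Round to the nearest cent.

Value at end of year 2: C / r = 6.58 / 0.071 = 92.6761
Discount to today: PV = 92.6761 / (1 + 0.071)^2 = 92.6761 / 1.147041 = 80.80

80.80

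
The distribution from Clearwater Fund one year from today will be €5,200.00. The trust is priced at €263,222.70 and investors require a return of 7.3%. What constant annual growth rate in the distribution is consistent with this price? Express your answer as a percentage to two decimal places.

P = D₁/(r−g) ⇒ g = r − D₁/P = 0.073 − €5,200.00/€263,222.70 = 0.053245

5.32%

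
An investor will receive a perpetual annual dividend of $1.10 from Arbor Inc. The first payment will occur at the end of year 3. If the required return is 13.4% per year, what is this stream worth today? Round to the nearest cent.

$6.38

Value at end of year 2: C / r = $1.10 / 0.134 = $8.2090
Discount to today: PV = $8.2090 / (1 + 0.134)^2 = $8.2090 / 1.285956 = $6.38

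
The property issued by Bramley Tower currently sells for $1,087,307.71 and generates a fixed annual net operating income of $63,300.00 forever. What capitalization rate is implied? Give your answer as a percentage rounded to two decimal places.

P = C/r ⇒ r = C/P = $63,300.00/$1,087,307.71 = 0.058217

5.82%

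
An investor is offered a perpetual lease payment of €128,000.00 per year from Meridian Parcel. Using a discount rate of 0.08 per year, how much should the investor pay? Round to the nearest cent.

Level perpetuity: PV = C / r = €128,000.00 / 0.08 = €1,600,000.00

€1600000.00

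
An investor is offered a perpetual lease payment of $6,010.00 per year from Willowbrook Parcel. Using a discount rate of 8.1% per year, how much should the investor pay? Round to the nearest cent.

Level perpetuity: PV = C / r = $6,010.00 / 0.081 = $74,197.53

$74197.53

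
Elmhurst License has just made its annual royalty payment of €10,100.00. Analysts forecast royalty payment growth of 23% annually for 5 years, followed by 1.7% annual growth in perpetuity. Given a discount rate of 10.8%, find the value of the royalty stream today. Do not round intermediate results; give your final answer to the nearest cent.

€260136.87

D_1 = 12423.00000
D_2 = 15280.29000
D_3 = 18794.75670
D_4 = 23117.55074
D_5 = 28434.58741
Terminal value at year 5: TV = D_5×(1+g_2)/(r−g_2) = 28917.97540/0.091 = 317779.94942
P_0 = D_1/(1+r)^1 + D_2/(1+r)^2 + D_3/(1+r)^3 + D_4/(1+r)^4 + D_5/(1+r)^5 + TV/(1+r)^5
    = 11212.09386 + 12446.63849 + 13817.11674 + 15338.49602 + 17027.39179 + 190295.13683 = 260136.87373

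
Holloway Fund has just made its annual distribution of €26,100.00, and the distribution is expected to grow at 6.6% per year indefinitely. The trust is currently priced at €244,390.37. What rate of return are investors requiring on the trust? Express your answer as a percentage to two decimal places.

D₁ = €26,100.00 × 1.066 = €27,822.6000
P = D₁/(r − g) ⇒ r = D₁/P + g = €27,822.6000/€244,390.37 + 0.066 = 0.113845 + 0.066 = 0.179845

17.98%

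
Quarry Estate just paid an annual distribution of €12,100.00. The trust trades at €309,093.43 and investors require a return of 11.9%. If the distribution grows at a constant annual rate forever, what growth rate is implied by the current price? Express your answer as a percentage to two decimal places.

7.68%

P = D₀(1+g)/(r−g) ⇒ P(r−g) = D₀(1+g) ⇒ g(P+D₀) = P·r − D₀
g = (P·r − D₀)/(P + D₀) = (€309,093.43×0.119 − €12,100.00) / (€309,093.43 + €12,100.00) = 0.076845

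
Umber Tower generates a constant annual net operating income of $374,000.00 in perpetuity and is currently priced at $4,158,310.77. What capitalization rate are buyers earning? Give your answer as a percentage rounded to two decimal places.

8.99%

P = C/r ⇒ r = C/P = $374,000.00/$4,158,310.77 = 0.089940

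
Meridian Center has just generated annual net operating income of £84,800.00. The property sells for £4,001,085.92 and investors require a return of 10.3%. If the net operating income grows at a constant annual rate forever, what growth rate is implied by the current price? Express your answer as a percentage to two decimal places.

P = D₀(1+g)/(r−g) ⇒ P(r−g) = D₀(1+g) ⇒ g(P+D₀) = P·r − D₀
g = (P·r − D₀)/(P + D₀) = (£4,001,085.92×0.103 − £84,800.00) / (£4,001,085.92 + £84,800.00) = 0.080108

8.01%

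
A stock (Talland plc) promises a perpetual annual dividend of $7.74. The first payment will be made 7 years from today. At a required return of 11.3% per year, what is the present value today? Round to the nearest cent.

$36.03

Value at end of year 6: C / r = $7.74 / 0.113 = $68.4956
Discount to today: PV = $68.4956 / (1 + 0.113)^6 = $68.4956 / 1.900951 = $36.03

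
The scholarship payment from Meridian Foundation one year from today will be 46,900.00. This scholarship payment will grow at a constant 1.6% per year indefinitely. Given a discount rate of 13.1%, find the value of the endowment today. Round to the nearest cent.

407826.09

Growing perpetuity: P = D₁ / (r − g) = 46,900.0000 / (0.131 − 0.016) = 407,826.09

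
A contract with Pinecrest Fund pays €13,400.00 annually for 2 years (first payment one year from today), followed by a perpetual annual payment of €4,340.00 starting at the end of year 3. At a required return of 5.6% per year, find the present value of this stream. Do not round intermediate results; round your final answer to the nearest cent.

€94204.12

PV of 2-year annuity: €13,400.00 × [1 − (1+0.056)^−2] / 0.056 = 24705.86547
Perpetuity value at year 2: €4,340.00 / 0.056 = 77500.00000
PV of perpetuity: 77500.00000 / (1+0.056)^2 = 69498.24954
Total PV = 24705.86547 + 69498.24954 = 94204.11501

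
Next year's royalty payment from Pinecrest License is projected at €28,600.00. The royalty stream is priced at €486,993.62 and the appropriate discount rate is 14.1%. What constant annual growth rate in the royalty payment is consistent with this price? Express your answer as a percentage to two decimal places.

P = D₁/(r−g) ⇒ g = r − D₁/P = 0.141 − €28,600.00/€486,993.62 = 0.082272

8.23%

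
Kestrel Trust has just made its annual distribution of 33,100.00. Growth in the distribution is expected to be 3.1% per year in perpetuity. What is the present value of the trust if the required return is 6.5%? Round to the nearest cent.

D₁ = D₀ × (1 + g) = 33,100.00 × 1.031 = 34,126.1000
Growing perpetuity: P = D₁ / (r − g) = 34,126.1000 / (0.065 − 0.031) = 1,003,708.82

1003708.82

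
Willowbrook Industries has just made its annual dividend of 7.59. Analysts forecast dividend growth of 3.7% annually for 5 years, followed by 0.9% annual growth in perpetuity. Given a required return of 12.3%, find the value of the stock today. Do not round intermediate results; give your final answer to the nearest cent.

D_1 = 7.87083
D_2 = 8.16205
D_3 = 8.46405
D_4 = 8.77722
D_5 = 9.10197
Terminal value at year 5: TV = D_5×(1+g_2)/(r−g_2) = 9.18389/0.114 = 80.56045
P_0 = D_1/(1+r)^1 + D_2/(1+r)^2 + D_3/(1+r)^3 + D_4/(1+r)^4 + D_5/(1+r)^5 + TV/(1+r)^5
    = 7.00875 + 6.47202 + 5.97639 + 5.51871 + 5.09609 + 45.10483 = 75.17679

75.18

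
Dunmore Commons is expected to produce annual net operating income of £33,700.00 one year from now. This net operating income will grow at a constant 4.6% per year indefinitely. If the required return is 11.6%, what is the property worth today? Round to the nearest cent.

£481428.57

Growing perpetuity: P = D₁ / (r − g) = £33,700.0000 / (0.116 − 0.046) = £481,428.57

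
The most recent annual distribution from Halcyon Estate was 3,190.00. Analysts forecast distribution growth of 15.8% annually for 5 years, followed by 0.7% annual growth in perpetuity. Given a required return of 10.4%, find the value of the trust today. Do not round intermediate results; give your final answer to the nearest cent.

D_1 = 3694.02000
D_2 = 4277.67516
D_3 = 4953.54784
D_4 = 5736.20839
D_5 = 6642.52932
Terminal value at year 5: TV = D_5×(1+g_2)/(r−g_2) = 6689.02702/0.097 = 68959.04149
P_0 = D_1/(1+r)^1 + D_2/(1+r)^2 + D_3/(1+r)^3 + D_4/(1+r)^4 + D_5/(1+r)^5 + TV/(1+r)^5
    = 3346.03261 + 3509.69725 + 3681.36722 + 3861.43410 + 4050.30859 + 42048.04897 = 60496.88873

60496.89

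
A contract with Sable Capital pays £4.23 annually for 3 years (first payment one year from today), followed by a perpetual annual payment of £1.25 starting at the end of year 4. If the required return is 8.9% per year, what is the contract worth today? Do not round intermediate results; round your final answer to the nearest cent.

£21.60

PV of 3-year annuity: £4.23 × [1 − (1+0.089)^−3] / 0.089 = 10.72649
Perpetuity value at year 3: £1.25 / 0.089 = 14.04494
PV of perpetuity: 14.04494 / (1+0.089)^3 = 10.87518
Total PV = 10.72649 + 10.87518 = 21.60167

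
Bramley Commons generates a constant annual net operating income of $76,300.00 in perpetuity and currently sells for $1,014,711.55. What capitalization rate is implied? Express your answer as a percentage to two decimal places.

7.52%

P = C/r ⇒ r = C/P = $76,300.00/$1,014,711.55 = 0.075194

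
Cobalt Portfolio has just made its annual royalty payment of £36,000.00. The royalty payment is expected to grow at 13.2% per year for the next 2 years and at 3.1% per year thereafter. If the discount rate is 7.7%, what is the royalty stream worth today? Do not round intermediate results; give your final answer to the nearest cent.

D_1 = 40752.00000
D_2 = 46131.26400
Terminal value at year 2: TV = D_2×(1+g_2)/(r−g_2) = 47561.33318/0.046 = 1033942.02574
P_0 = D_1/(1+r)^1 + D_2/(1+r)^2 + TV/(1+r)^2
    = 37838.44011 + 39770.76528 + 891383.89138 = 968993.09677

£968993.10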